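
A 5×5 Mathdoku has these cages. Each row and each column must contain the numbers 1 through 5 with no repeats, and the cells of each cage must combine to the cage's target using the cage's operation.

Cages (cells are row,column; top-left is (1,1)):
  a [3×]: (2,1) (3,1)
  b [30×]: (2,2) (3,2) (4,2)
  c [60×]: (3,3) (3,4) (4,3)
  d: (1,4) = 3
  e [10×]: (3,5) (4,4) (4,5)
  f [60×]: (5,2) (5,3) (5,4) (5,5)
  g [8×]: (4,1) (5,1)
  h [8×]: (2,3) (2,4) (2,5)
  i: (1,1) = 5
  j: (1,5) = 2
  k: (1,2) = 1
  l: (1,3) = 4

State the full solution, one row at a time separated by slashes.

Cage i is given, leaving (1,1) = 5.
Cage k is given, leaving (1,2) = 1.
L is a freebie, so (1,3) = 4.
D is a freebie, which forces (1,4) = 3.
Cage j is given, which forces (1,5) = 2.
The 3 cells of cage c must have product 60; hence (3,4) = 4.
The 3 cells of cage e must have product 10, so (4,4) = 2.
Cage h needs product 8, so (2,3) = 2.
Column 4 already has 2; hence (2,4) = 1.
Cage h has product 8, which forces (2,5) = 4.
Row 4 now contains 2; hence (4,1) = 4.
Cage g needs two cells with product 8, which forces (5,1) = 2.
1 is placed in column 4; hence (5,4) = 5.
1 is placed in row 2, which forces (2,1) = 3.
3 is placed in row 2, so (2,2) = 5.
Cage a's pair has product 3, which forces (3,1) = 1.
The 3 cells of cage b must have product 30, so (3,2) = 2.
Row 3 already has 1, leaving (3,5) = 5.
Column 2 already has 5; hence (4,2) = 3.
3 is placed in row 4, leaving (4,3) = 5.
Column 5 now contains 5, so (4,5) = 1.
The 4 cells of cage f must have product 60, so (5,2) = 4.
Column 5 now contains 1, so (5,5) = 3.
5 is placed in row 3; hence (3,3) = 3.
Row 5 now contains 3, leaving (5,3) = 1.

5 1 4 3 2 / 3 5 2 1 4 / 1 2 3 4 5 / 4 3 5 2 1 / 2 4 1 5 3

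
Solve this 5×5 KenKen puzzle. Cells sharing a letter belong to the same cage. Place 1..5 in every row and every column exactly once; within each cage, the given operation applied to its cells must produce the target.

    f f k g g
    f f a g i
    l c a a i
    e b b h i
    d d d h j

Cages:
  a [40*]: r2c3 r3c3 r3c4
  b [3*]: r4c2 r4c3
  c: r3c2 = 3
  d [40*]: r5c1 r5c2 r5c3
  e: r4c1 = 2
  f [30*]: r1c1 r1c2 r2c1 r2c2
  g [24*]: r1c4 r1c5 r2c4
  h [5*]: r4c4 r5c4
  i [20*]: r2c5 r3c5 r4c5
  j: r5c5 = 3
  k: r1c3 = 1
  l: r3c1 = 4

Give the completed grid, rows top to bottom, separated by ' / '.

K is a freebie, leaving r1c3 = 1.
Cage l is given, leaving r3c1 = 4.
Cage c is a single given cell, so r3c2 = 3.
Cage e is a single given cell, which forces r4c1 = 2.
Column 2 already has 3, so r4c2 = 1.
Column 3 now contains 1, which forces r4c3 = 3.
1 is placed in row 4, leaving r4c4 = 5.
5 is placed in row 4, so r4c5 = 4.
Column 1 already has 2, which forces r5c1 = 5.
Column 4 already has 5, leaving r5c4 = 1.
Cage j is given; hence r5c5 = 3.
Column 1 now contains 5; hence r1c1 = 3.
Row 1 now contains 3; hence r1c4 = 4.
Column 5 already has 3, leaving r1c5 = 2.
Cage f has product 30, which forces r2c1 = 1.
Cage a needs product 40; hence r2c3 = 4.
4 is placed in column 4, which forces r2c4 = 3.
Row 2 now contains 1, which forces r2c5 = 5.
Cage a needs product 40, so r3c3 = 5.
Column 4 already has 5; hence r3c4 = 2.
5 is placed in column 5, which forces r3c5 = 1.
4 is placed in column 3, leaving r5c3 = 2.
2 is placed in row 1, which forces r1c2 = 5.
Row 2 now contains 5, which forces r2c2 = 2.
2 is placed in row 5; hence r5c2 = 4.

3 5 1 4 2 / 1 2 4 3 5 / 4 3 5 2 1 / 2 1 3 5 4 / 5 4 2 1 3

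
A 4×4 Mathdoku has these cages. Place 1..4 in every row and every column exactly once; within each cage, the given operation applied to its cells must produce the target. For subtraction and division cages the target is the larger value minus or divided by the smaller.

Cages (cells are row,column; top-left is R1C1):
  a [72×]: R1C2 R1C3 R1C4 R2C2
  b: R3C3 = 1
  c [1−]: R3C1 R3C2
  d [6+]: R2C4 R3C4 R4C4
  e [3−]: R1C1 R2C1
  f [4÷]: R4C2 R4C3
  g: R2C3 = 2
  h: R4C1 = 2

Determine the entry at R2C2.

3

Cage a has product 72; hence R2C2 = 3.
G is a freebie; hence R2C3 = 2.
2 is placed in row 2, so R2C4 = 1.
B is a freebie; hence R3C3 = 1.
Cage h is a single given cell, leaving R4C1 = 2.
Column 3 now contains 1, which forces R4C3 = 4.
Row 4 already has 2; hence R4C4 = 3.
The two cells of cage e must have difference 3, leaving R1C1 = 1.
Column 3 already has 4; hence R1C3 = 3.
1 is placed in row 2, so R2C1 = 4.
The two cells of cage c must have difference 1, leaving R3C1 = 3.
Column 4 now contains 3, leaving R3C4 = 2.
Row 4 now contains 4, so R4C2 = 1.
Cage a needs product 72, leaving R1C2 = 2.
Column 4 now contains 2, leaving R1C4 = 4.
Row 3 already has 2, so R3C2 = 4.
The full grid is 1 2 3 4 / 4 3 2 1 / 3 4 1 2 / 2 1 4 3.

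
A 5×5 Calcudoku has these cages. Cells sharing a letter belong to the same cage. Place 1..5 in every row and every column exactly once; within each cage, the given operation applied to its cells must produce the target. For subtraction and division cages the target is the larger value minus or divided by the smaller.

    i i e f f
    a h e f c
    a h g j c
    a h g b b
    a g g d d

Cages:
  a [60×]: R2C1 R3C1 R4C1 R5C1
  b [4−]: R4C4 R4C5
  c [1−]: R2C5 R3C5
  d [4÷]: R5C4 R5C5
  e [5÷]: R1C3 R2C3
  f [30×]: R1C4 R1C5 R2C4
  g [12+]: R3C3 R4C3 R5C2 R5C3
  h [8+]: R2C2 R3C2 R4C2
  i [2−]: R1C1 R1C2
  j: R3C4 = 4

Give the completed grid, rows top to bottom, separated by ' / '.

J is a freebie, so R3C4 = 4.
Column 4 already has 4, leaving R5C4 = 1.
Row 5 now contains 1, which forces R5C5 = 4.
Column 4 already has 1, which forces R4C4 = 5.
The two cells of cage b must have difference 4, leaving R4C5 = 1.
Cage f has product 30, so R1C5 = 5.
5 is placed in row 1, which forces R1C3 = 1.
Cage e's pair has quotient 5, leaving R2C3 = 5.
Cage g needs sum 12, which forces R3C3 = 3.
Row 3 now contains 3, so R3C5 = 2.
Cage g has sum 12, so R4C3 = 4.
Cage g needs sum 12, so R5C2 = 3.
The 4 cells of cage g must have sum 12, so R5C3 = 2.
The 4 cells of cage a must have product 60; hence R2C1 = 4.
Cage h has sum 8; hence R2C2 = 1.
2 is placed in column 5, so R2C5 = 3.
Cage a has product 60, which forces R3C1 = 1.
The 3 cells of cage h must have sum 8; hence R3C2 = 5.
Row 4 now contains 4, so R4C1 = 3.
Column 2 already has 3, so R4C2 = 2.
Row 5 already has 3, which forces R5C1 = 5.
Column 1 already has 4, so R1C1 = 2.
Column 2 already has 2, which forces R1C2 = 4.
Cage f has product 30, so R1C4 = 3.
Row 2 now contains 3, leaving R2C4 = 2.

2 4 1 3 5 / 4 1 5 2 3 / 1 5 3 4 2 / 3 2 4 5 1 / 5 3 2 1 4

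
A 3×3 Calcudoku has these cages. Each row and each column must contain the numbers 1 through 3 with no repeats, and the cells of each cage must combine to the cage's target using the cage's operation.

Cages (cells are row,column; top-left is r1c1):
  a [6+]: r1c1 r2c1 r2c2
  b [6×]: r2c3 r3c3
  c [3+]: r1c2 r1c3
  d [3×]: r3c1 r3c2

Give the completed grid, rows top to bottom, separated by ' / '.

In row 1, 3 can only go at r1c1, so r1c1 = 3.
Column 1 already has 3, which forces r3c1 = 1.
The two cells of cage d must have product 3, which forces r3c2 = 3.
Row 3 now contains 3; hence r3c3 = 2.
Cage c's pair has sum 3, so r1c2 = 2.
Column 3 now contains 2, which forces r1c3 = 1.
1 is placed in column 1, which forces r2c1 = 2.
Cage a needs sum 6, leaving r2c2 = 1.
Column 3 now contains 2, leaving r2c3 = 3.

3 2 1 / 2 1 3 / 1 3 2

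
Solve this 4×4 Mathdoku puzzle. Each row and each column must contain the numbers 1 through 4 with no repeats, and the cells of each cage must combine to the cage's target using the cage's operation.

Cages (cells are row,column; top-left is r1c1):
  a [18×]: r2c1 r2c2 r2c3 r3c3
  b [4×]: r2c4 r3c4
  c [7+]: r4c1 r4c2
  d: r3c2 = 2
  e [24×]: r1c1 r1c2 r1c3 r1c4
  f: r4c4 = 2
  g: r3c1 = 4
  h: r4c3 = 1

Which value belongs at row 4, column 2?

4

G is a freebie, leaving r3c1 = 4.
Cage d is a single given cell; hence r3c2 = 2.
The 4 cells of cage a must have product 18, so r3c3 = 3.
4 is placed in row 3, which forces r3c4 = 1.
Column 1 now contains 4; hence r4c1 = 3.
3 is placed in row 4, leaving r4c2 = 4.
Cage h is a single given cell, leaving r4c3 = 1.
Cage f is a single given cell; hence r4c4 = 2.
Cage a needs product 18; hence r2c1 = 1.
Cage a has product 18, so r2c2 = 3.
Column 3 now contains 1, which forces r2c3 = 2.
Column 4 already has 1, leaving r2c4 = 4.
Column 1 now contains 1, which forces r1c1 = 2.
Column 2 already has 3, so r1c2 = 1.
2 is placed in column 3, so r1c3 = 4.
4 is placed in column 4; hence r1c4 = 3.
The full grid is 2 1 4 3 / 1 3 2 4 / 4 2 3 1 / 3 4 1 2.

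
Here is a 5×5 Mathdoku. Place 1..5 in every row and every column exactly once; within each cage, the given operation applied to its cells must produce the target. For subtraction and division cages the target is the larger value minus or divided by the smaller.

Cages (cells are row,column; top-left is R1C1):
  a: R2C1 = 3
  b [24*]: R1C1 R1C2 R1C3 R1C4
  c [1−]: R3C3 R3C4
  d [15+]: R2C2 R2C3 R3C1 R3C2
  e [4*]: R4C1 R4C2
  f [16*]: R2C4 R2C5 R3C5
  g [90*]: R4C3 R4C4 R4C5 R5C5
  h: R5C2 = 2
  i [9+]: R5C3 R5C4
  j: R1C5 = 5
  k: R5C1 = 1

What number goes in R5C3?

4

J is a freebie; hence R1C5 = 5.
Cage a is a single given cell, which forces R2C1 = 3.
Column 5 now contains 5, so R4C5 = 2.
Cage k is a single given cell, which forces R5C1 = 1.
Cage h is given, leaving R5C2 = 2.
Cage g has product 90, so R5C5 = 3.
Cage f needs product 16, which forces R2C4 = 4.
Cage f has product 16, so R2C5 = 1.
Column 5 already has 2, leaving R3C5 = 4.
1 is placed in column 1, which forces R4C1 = 4.
The two cells of cage e must have product 4, so R4C2 = 1.
4 is placed in column 4; hence R5C4 = 5.
Column 1 already has 4, which forces R1C1 = 2.
Row 2 now contains 1, so R2C2 = 5.
Cage d needs sum 15, so R2C3 = 2.
Cage d needs sum 15, which forces R3C1 = 5.
Cage d needs sum 15, which forces R3C2 = 3.
3 is placed in row 3, which forces R3C3 = 1.
Row 3 now contains 1, leaving R3C4 = 2.
The 4 cells of cage g must have product 90, leaving R4C3 = 5.
Column 4 now contains 5, leaving R4C4 = 3.
Row 5 now contains 5, leaving R5C3 = 4.
3 is placed in column 2, so R1C2 = 4.
Column 3 now contains 4; hence R1C3 = 3.
Column 4 now contains 3; hence R1C4 = 1.
Filled in: 2 4 3 1 5 / 3 5 2 4 1 / 5 3 1 2 4 / 4 1 5 3 2 / 1 2 4 5 3.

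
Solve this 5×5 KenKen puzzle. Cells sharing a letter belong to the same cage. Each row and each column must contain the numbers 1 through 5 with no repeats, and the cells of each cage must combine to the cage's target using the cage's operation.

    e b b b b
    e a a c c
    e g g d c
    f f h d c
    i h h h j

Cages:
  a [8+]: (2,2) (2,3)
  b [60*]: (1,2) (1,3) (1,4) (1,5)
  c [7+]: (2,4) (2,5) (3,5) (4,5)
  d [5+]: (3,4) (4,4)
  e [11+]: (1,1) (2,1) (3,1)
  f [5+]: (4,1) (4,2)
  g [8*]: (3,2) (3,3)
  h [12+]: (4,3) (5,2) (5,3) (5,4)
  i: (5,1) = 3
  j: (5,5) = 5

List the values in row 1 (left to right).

The 4 cells of cage c must have sum 7, leaving (2,4) = 1.
Cage i is a single given cell, which forces (5,1) = 3.
Cage j is given; hence (5,5) = 5.
The 4 cells of cage h must have sum 12, so (4,3) = 5.
The two cells of cage a must have sum 8; hence (2,2) = 5.
Column 3 now contains 5, which forces (2,3) = 3.
3 is placed in row 2, which forces (2,5) = 2.
The 4 cells of cage b must have product 60, which forces (1,4) = 5.
Row 2 already has 2, leaving (2,1) = 4.
Row 1 already has 5, which forces (1,1) = 2.
Cage e has sum 11, so (3,1) = 5.
Column 1 now contains 2, which forces (4,1) = 1.
Row 4 already has 1, which forces (4,5) = 3.
Cage b has product 60, leaving (1,2) = 3.
Cage d's pair has sum 5, leaving (3,4) = 3.
3 is placed in column 5, leaving (3,5) = 1.
Row 4 already has 3, which forces (4,2) = 4.
Row 4 already has 3, leaving (4,4) = 2.
2 is placed in column 4, so (5,4) = 4.
Cage b needs product 60, so (1,3) = 1.
1 is placed in column 5, so (1,5) = 4.
Column 2 now contains 4, so (3,2) = 2.
Cage g's pair has product 8, leaving (3,3) = 4.
Column 2 already has 2, so (5,2) = 1.
1 is placed in column 3, leaving (5,3) = 2.
The full grid is 2 3 1 5 4 / 4 5 3 1 2 / 5 2 4 3 1 / 1 4 5 2 3 / 3 1 2 4 5.

2 3 1 5 4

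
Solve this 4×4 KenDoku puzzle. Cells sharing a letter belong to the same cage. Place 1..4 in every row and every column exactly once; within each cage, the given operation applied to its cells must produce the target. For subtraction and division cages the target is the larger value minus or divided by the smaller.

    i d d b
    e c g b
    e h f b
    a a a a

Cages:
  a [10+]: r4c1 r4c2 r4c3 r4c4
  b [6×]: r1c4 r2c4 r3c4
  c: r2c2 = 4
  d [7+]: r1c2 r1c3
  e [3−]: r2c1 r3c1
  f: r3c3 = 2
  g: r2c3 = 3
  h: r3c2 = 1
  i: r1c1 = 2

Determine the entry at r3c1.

Cage i is given; hence r1c1 = 2.
Cage c is a single given cell, which forces r2c2 = 4.
G is a freebie; hence r2c3 = 3.
Cage h is given, so r3c2 = 1.
Cage f is given, so r3c3 = 2.
Row 3 now contains 2, which forces r3c4 = 3.
Column 2 now contains 4, leaving r1c2 = 3.
3 is placed in column 3; hence r1c3 = 4.
3 is placed in column 4, leaving r1c4 = 1.
Row 2 now contains 4, leaving r2c1 = 1.
Cage b has product 6, so r2c4 = 2.
1 is placed in row 3, which forces r3c1 = 4.
Column 1 now contains 4; hence r4c1 = 3.
3 is placed in column 2, so r4c2 = 2.
Column 3 already has 4, which forces r4c3 = 1.
Column 4 already has 2, leaving r4c4 = 4.
Completed grid: 2 3 4 1 / 1 4 3 2 / 4 1 2 3 / 3 2 1 4.

4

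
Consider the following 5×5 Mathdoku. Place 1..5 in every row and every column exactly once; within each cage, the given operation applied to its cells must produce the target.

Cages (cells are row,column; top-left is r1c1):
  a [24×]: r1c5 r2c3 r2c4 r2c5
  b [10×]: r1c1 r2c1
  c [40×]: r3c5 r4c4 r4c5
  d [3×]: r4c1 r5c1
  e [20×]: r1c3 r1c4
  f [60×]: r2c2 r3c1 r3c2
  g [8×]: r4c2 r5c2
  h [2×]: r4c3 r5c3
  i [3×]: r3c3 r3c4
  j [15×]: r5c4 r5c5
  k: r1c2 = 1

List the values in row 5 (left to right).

K is a freebie, which forces r1c2 = 1.
Row 1 needs a 3, and only r1c5 is open for it.
Cage j needs two cells with product 15, which forces r5c4 = 3.
Column 5 already has 3, leaving r5c5 = 5.
Cage i needs two cells with product 3, so r3c3 = 3.
Column 4 now contains 3, which forces r3c4 = 1.
Cage d's pair has product 3, leaving r4c1 = 3.
Cage c needs product 40; hence r4c4 = 5.
Row 5 already has 3, which forces r5c1 = 1.
1 is placed in row 5, so r5c3 = 2.
Cage e's pair has product 20, leaving r1c3 = 5.
5 is placed in column 4; hence r1c4 = 4.
The 3 cells of cage f must have product 60; hence r2c2 = 3.
Column 4 now contains 4, so r2c4 = 2.
Cage g needs two cells with product 8, leaving r4c2 = 2.
Column 3 already has 2, so r4c3 = 1.
Row 4 already has 2, leaving r4c5 = 4.
Row 5 now contains 2, leaving r5c2 = 4.
Row 1 now contains 5, so r1c1 = 2.
Row 2 already has 2, which forces r2c1 = 5.
Column 3 now contains 1; hence r2c3 = 4.
Column 5 already has 4, which forces r2c5 = 1.
The 3 cells of cage f must have product 60, so r3c1 = 4.
4 is placed in column 2, so r3c2 = 5.
Column 5 already has 4, leaving r3c5 = 2.
Completed grid: 2 1 5 4 3 / 5 3 4 2 1 / 4 5 3 1 2 / 3 2 1 5 4 / 1 4 2 3 5.

1 4 2 3 5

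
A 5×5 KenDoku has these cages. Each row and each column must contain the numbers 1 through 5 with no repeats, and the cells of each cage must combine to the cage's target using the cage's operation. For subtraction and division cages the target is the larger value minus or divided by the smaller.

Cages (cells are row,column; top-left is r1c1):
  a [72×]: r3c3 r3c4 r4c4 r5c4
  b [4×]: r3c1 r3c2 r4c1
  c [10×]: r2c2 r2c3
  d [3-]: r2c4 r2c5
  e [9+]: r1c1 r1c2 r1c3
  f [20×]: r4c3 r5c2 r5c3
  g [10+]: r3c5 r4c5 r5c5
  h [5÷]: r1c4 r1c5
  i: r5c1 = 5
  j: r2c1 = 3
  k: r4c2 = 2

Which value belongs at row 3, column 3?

3

Cage j is a single given cell, so r2c1 = 3.
Cage a needs product 72; hence r3c3 = 3.
Cage k is given, which forces r4c2 = 2.
Cage i is a single given cell; hence r5c1 = 5.
The 3 cells of cage e must have sum 9, so r1c2 = 3.
Column 2 already has 2, which forces r2c2 = 5.
The two cells of cage c must have product 10, leaving r2c3 = 2.
Cage b needs product 4, which forces r3c1 = 4.
Column 2 already has 2; hence r3c2 = 1.
Row 3 now contains 4; hence r3c4 = 2.
2 is placed in row 3, which forces r3c5 = 5.
Row 4 now contains 2, leaving r4c1 = 1.
The 3 cells of cage f must have product 20, which forces r4c3 = 5.
1 is placed in column 2, leaving r5c2 = 4.
Row 5 already has 4; hence r5c3 = 1.
Row 5 already has 4; hence r5c4 = 3.
Row 5 now contains 3; hence r5c5 = 2.
1 is placed in column 1; hence r1c1 = 2.
5 is placed in column 3, so r1c3 = 4.
Cage h needs two cells with quotient 5; hence r1c4 = 5.
5 is placed in column 5; hence r1c5 = 1.
1 is placed in column 5, which forces r2c5 = 4.
3 is placed in column 4, leaving r4c4 = 4.
The 3 cells of cage g must have sum 10, which forces r4c5 = 3.
Row 2 already has 4, leaving r2c4 = 1.
The full grid is 2 3 4 5 1 / 3 5 2 1 4 / 4 1 3 2 5 / 1 2 5 4 3 / 5 4 1 3 2.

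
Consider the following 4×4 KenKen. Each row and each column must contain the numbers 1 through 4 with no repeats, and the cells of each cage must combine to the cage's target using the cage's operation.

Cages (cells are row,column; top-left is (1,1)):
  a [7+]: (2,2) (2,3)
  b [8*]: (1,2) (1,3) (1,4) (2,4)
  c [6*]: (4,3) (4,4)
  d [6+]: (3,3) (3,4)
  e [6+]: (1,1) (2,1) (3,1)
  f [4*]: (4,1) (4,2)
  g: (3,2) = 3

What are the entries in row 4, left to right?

4 1 2 3

The 4 cells of cage b must have product 8, which forces (2,4) = 1.
G is a freebie, so (3,2) = 3.
Column 2 now contains 3; hence (2,2) = 4.
The two cells of cage a must have sum 7, leaving (2,3) = 3.
Column 2 now contains 4, so (4,2) = 1.
Column 3 now contains 3, so (4,3) = 2.
2 is placed in row 4, so (4,4) = 3.
Cage e needs sum 6, leaving (1,1) = 3.
Column 2 now contains 1, so (1,2) = 2.
Cage b has product 8, leaving (1,3) = 1.
Cage b has product 8, so (1,4) = 4.
Row 2 already has 3, so (2,1) = 2.
The 3 cells of cage e must have sum 6, leaving (3,1) = 1.
2 is placed in column 3, which forces (3,3) = 4.
Cage d's pair has sum 6; hence (3,4) = 2.
Row 4 already has 1, which forces (4,1) = 4.
Completed grid: 3 2 1 4 / 2 4 3 1 / 1 3 4 2 / 4 1 2 3.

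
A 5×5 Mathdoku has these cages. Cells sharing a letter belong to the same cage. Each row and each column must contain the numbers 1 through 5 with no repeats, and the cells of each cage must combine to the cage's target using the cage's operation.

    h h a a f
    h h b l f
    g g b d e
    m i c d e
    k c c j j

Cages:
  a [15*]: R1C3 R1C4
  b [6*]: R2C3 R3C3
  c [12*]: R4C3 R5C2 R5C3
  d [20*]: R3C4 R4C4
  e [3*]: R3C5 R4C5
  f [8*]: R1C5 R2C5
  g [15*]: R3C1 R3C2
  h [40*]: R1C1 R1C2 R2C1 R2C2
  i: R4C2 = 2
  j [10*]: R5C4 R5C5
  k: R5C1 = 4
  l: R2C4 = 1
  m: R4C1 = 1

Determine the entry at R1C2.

1

L is a freebie, leaving R2C4 = 1.
Cage m is a single given cell, so R4C1 = 1.
Cage i is given, leaving R4C2 = 2.
Row 4 now contains 1, which forces R4C5 = 3.
Cage k is given; hence R5C1 = 4.
Cage h has product 40; hence R1C2 = 1.
The 4 cells of cage h must have product 40, which forces R2C2 = 4.
Row 2 already has 4; hence R2C5 = 2.
Column 5 already has 3, so R3C5 = 1.
3 is placed in row 4, so R4C3 = 4.
Row 4 now contains 4, leaving R4C4 = 5.
Column 2 already has 1; hence R5C2 = 3.
Row 5 already has 3, which forces R5C3 = 1.
5 is placed in column 4; hence R5C4 = 2.
2 is placed in column 5, which forces R5C5 = 5.
Cage h has product 40, leaving R1C1 = 2.
Cage a needs two cells with product 15, which forces R1C3 = 5.
5 is placed in column 4, so R1C4 = 3.
2 is placed in column 5, which forces R1C5 = 4.
Row 2 now contains 2, which forces R2C1 = 5.
Row 2 now contains 2, so R2C3 = 3.
Cage g's pair has product 15, so R3C1 = 3.
3 is placed in column 2; hence R3C2 = 5.
The two cells of cage b must have product 6, which forces R3C3 = 2.
5 is placed in column 4, leaving R3C4 = 4.
Filled in: 2 1 5 3 4 / 5 4 3 1 2 / 3 5 2 4 1 / 1 2 4 5 3 / 4 3 1 2 5.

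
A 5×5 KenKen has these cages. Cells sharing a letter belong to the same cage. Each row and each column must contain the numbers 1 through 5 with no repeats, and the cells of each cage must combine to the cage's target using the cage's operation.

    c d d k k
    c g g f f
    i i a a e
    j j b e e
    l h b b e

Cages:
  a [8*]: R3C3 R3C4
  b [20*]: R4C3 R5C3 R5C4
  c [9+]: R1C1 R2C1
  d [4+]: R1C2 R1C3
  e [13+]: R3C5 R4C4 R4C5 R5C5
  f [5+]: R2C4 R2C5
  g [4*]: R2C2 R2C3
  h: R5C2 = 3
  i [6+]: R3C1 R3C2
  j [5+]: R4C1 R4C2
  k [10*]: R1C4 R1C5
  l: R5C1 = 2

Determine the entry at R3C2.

5

L is a freebie, so R5C1 = 2.
H is a freebie, which forces R5C2 = 3.
Column 2 now contains 3, leaving R1C2 = 1.
Cage d's pair has sum 4, leaving R1C3 = 3.
1 is placed in column 2, leaving R2C2 = 4.
4 is placed in row 2, which forces R2C3 = 1.
4 is placed in column 2, leaving R4C2 = 2.
The two cells of cage c must have sum 9, which forces R1C1 = 4.
4 is placed in row 2; hence R2C1 = 5.
Cage i needs two cells with sum 6, leaving R3C1 = 1.
Column 2 now contains 2, so R3C2 = 5.
The two cells of cage j must have sum 5, so R4C1 = 3.
The 3 cells of cage b must have product 20; hence R5C4 = 1.
Cage e has sum 13, leaving R4C5 = 1.
The only place for 3 in row 3 is R3C5.
Cage f needs two cells with sum 5, so R2C4 = 3.
Column 5 already has 3, so R2C5 = 2.
Cage k needs two cells with product 10; hence R1C4 = 2.
2 is placed in column 5; hence R1C5 = 5.
Column 4 now contains 2, so R3C4 = 4.
4 is placed in column 4, so R4C4 = 5.
5 is placed in column 5, so R5C5 = 4.
Row 3 now contains 4; hence R3C3 = 2.
5 is placed in row 4; hence R4C3 = 4.
Row 5 now contains 4, so R5C3 = 5.
Filled in: 4 1 3 2 5 / 5 4 1 3 2 / 1 5 2 4 3 / 3 2 4 5 1 / 2 3 5 1 4.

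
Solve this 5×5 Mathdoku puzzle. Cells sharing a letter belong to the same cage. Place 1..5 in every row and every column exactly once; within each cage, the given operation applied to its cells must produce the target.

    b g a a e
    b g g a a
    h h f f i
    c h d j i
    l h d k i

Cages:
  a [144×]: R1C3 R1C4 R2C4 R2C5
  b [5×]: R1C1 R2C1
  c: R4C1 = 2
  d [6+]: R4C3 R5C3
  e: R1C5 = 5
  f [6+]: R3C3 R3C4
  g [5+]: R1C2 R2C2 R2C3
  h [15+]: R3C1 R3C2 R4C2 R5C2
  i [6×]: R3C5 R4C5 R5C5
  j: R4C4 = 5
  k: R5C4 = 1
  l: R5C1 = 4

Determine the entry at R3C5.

Cage e is given, leaving R1C5 = 5.
Cage c is given, so R4C1 = 2.
Cage j is a single given cell, leaving R4C4 = 5.
Cage l is given, which forces R5C1 = 4.
K is a freebie, which forces R5C4 = 1.
Row 1 now contains 5, so R1C1 = 1.
Row 1 already has 1, so R1C2 = 2.
The two cells of cage b must have product 5, leaving R2C1 = 5.
Column 1 now contains 5; hence R3C1 = 3.
Cage g has sum 5, leaving R2C2 = 1.
Cage g has sum 5, which forces R2C3 = 2.
2 is placed in column 3; hence R3C3 = 4.
Row 3 already has 4, so R3C4 = 2.
2 is placed in row 3; hence R3C5 = 1.
Column 3 already has 4; hence R4C3 = 1.
1 is placed in column 5, so R4C5 = 3.
2 is placed in column 3, so R5C3 = 5.
Column 5 now contains 3; hence R5C5 = 2.
Column 3 already has 4; hence R1C3 = 3.
Cage a needs product 144, so R1C4 = 4.
Cage a has product 144, so R2C4 = 3.
Column 5 now contains 3, leaving R2C5 = 4.
Row 3 already has 4, leaving R3C2 = 5.
3 is placed in row 4; hence R4C2 = 4.
Row 5 already has 5, so R5C2 = 3.
The full grid is 1 2 3 4 5 / 5 1 2 3 4 / 3 5 4 2 1 / 2 4 1 5 3 / 4 3 5 1 2.

1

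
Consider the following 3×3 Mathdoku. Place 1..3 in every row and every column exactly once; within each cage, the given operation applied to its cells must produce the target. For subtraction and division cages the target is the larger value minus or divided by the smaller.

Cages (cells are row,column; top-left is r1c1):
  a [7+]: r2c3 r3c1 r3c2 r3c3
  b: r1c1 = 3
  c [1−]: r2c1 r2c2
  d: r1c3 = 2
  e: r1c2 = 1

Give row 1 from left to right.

B is a freebie, leaving r1c1 = 3.
E is a freebie, so r1c2 = 1.
Cage d is given, leaving r1c3 = 2.
The 4 cells of cage a must have sum 7, which forces r2c3 = 1.
2 is placed in column 3, leaving r3c3 = 3.
Row 2 already has 1, which forces r2c1 = 2.
Cage c needs two cells with difference 1; hence r2c2 = 3.
Cage a has sum 7, which forces r3c1 = 1.
3 is placed in row 3, so r3c2 = 2.
Filled in: 3 1 2 / 2 3 1 / 1 2 3.

3 1 2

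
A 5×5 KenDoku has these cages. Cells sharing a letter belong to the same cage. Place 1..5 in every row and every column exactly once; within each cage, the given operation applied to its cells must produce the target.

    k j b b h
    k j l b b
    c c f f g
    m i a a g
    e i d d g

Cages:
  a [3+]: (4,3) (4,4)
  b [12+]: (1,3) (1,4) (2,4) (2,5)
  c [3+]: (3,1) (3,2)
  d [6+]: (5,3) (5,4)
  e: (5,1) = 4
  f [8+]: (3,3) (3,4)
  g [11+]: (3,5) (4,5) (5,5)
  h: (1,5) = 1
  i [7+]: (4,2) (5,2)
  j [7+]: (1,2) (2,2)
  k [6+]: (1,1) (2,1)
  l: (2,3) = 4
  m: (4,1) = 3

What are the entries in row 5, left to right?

Cage h is a single given cell; hence (1,5) = 1.
L is a freebie, which forces (2,3) = 4.
Cage m is given, leaving (4,1) = 3.
Cage e is a single given cell; hence (5,1) = 4.
Cage k needs two cells with sum 6, so (1,1) = 5.
The two cells of cage k must have sum 6; hence (2,1) = 1.
Column 1 already has 1; hence (3,1) = 2.
Row 3 already has 2; hence (3,2) = 1.
The only place for 4 in row 3 is (3,5).
Row 4 needs a 4, and only (4,2) is open for it.
Column 2 already has 4; hence (1,2) = 2.
Row 1 already has 2, leaving (1,3) = 3.
Row 1 now contains 3, so (1,4) = 4.
Cage j needs two cells with sum 7, which forces (2,2) = 5.
Column 3 already has 3; hence (3,3) = 5.
5 is placed in row 3; hence (3,4) = 3.
The two cells of cage i must have sum 7, so (5,2) = 3.
5 is placed in column 3; hence (5,3) = 1.
1 is placed in row 5, leaving (5,4) = 5.
Row 5 already has 5; hence (5,5) = 2.
Column 4 now contains 3, which forces (2,4) = 2.
Column 5 already has 2, which forces (2,5) = 3.
1 is placed in column 3, so (4,3) = 2.
The two cells of cage a must have sum 3, leaving (4,4) = 1.
Column 5 already has 2, which forces (4,5) = 5.
Completed grid: 5 2 3 4 1 / 1 5 4 2 3 / 2 1 5 3 4 / 3 4 2 1 5 / 4 3 1 5 2.

4 3 1 5 2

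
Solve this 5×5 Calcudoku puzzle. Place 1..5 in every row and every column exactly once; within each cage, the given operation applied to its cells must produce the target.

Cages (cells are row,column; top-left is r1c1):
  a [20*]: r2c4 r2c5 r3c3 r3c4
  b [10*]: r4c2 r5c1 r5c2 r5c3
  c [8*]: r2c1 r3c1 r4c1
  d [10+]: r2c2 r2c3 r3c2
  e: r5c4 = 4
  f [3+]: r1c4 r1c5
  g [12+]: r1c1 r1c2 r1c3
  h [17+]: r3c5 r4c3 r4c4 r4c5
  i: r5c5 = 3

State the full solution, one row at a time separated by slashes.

Cage h has sum 17; hence r3c5 = 5.
Cage b needs product 10, so r4c2 = 1.
E is a freebie, which forces r5c4 = 4.
I is a freebie; hence r5c5 = 3.
The 4 cells of cage a must have product 20, leaving r2c4 = 5.
Column 4 already has 5, leaving r4c4 = 3.
Column 5 already has 3, so r4c5 = 4.
4 is placed in row 4, leaving r4c1 = 2.
Row 4 already has 3; hence r4c3 = 5.
The only place for 3 in row 2 is r2c3.
Column 3 now contains 3, leaving r1c3 = 4.
Cage d has sum 10, leaving r2c2 = 4.
Cage d needs sum 10; hence r3c2 = 3.
Cage g has sum 12; hence r1c1 = 3.
3 is placed in column 2; hence r1c2 = 5.
Row 2 now contains 4, leaving r2c1 = 1.
Cage a needs product 20; hence r2c5 = 2.
Cage c needs product 8, so r3c1 = 4.
Column 1 already has 1, so r5c1 = 5.
5 is placed in column 2, which forces r5c2 = 2.
Row 5 now contains 2, which forces r5c3 = 1.
Cage f's pair has sum 3, so r1c4 = 2.
Column 5 already has 2, so r1c5 = 1.
Column 3 now contains 1, so r3c3 = 2.
Cage a has product 20; hence r3c4 = 1.

3 5 4 2 1 / 1 4 3 5 2 / 4 3 2 1 5 / 2 1 5 3 4 / 5 2 1 4 3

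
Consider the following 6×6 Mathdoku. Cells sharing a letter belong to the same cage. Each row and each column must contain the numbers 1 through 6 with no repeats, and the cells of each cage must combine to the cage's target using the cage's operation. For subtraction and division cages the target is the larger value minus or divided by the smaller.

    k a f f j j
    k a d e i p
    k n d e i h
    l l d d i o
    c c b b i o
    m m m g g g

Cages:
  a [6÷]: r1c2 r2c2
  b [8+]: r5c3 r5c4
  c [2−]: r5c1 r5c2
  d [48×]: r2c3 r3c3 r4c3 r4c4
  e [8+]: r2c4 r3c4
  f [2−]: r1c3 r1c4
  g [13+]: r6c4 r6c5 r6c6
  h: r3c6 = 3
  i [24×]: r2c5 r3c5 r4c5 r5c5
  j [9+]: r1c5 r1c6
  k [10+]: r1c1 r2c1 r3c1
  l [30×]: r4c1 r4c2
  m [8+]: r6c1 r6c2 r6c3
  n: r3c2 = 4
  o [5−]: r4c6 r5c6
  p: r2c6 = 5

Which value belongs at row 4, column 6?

Cage p is a single given cell, so r2c6 = 5.
Cage n is given, so r3c2 = 4.
Cage h is given; hence r3c6 = 3.
The only place for 6 in column 5 is r6c5.
In column 5, 5 can only go at r1c5, so r1c5 = 5.
Cage j's pair has sum 9, which forces r1c6 = 4.
Column 6 now contains 4, which forces r6c6 = 2.
Cage g has sum 13, leaving r6c4 = 5.
The only place for 2 in row 1 is r1c1.
The 3 cells of cage k must have sum 10, so r2c1 = 3.
Cage k needs sum 10, which forces r3c1 = 5.
5 is placed in column 1, leaving r4c1 = 6.
Row 4 now contains 6, so r4c2 = 5.
Row 4 now contains 6, leaving r4c6 = 1.
Column 6 already has 1, so r5c6 = 6.
The two cells of cage b must have sum 8; hence r5c3 = 5.
Cage b's pair has sum 8, so r5c4 = 3.
The two cells of cage f must have difference 2, leaving r1c3 = 3.
Column 4 already has 3; hence r1c4 = 1.
Cage i has product 24; hence r4c5 = 3.
Cage c's pair has difference 2; hence r5c1 = 4.
3 is placed in row 5, which forces r5c2 = 2.
Row 5 already has 2, which forces r5c5 = 1.
Column 1 now contains 4, so r6c1 = 1.
Row 6 now contains 1, which forces r6c2 = 3.
Row 6 now contains 1, so r6c3 = 4.
Row 1 already has 1, which forces r1c2 = 6.
The two cells of cage a must have quotient 6; hence r2c2 = 1.
Row 2 now contains 1, which forces r2c3 = 6.
Row 2 now contains 6, so r2c4 = 2.
The 4 cells of cage i must have product 24, which forces r2c5 = 4.
6 is placed in column 3, leaving r3c3 = 1.
Column 4 already has 2, leaving r3c4 = 6.
Column 5 now contains 1, so r3c5 = 2.
Column 3 already has 4, which forces r4c3 = 2.
Cage d has product 48, so r4c4 = 4.
Completed grid: 2 6 3 1 5 4 / 3 1 6 2 4 5 / 5 4 1 6 2 3 / 6 5 2 4 3 1 / 4 2 5 3 1 6 / 1 3 4 5 6 2.

1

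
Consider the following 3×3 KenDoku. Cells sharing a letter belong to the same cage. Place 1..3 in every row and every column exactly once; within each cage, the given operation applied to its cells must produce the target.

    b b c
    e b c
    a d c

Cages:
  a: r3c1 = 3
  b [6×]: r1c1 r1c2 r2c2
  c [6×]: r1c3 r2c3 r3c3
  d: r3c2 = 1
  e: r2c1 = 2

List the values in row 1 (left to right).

1 2 3

Cage e is given, so r2c1 = 2.
Cage a is a single given cell, so r3c1 = 3.
D is a freebie, which forces r3c2 = 1.
Row 3 already has 1, so r3c3 = 2.
Column 1 now contains 3, which forces r1c1 = 1.
The 3 cells of cage b must have product 6, which forces r1c2 = 2.
Row 1 already has 1, so r1c3 = 3.
1 is placed in column 2, leaving r2c2 = 3.
Column 3 already has 3; hence r2c3 = 1.
Filled in: 1 2 3 / 2 3 1 / 3 1 2.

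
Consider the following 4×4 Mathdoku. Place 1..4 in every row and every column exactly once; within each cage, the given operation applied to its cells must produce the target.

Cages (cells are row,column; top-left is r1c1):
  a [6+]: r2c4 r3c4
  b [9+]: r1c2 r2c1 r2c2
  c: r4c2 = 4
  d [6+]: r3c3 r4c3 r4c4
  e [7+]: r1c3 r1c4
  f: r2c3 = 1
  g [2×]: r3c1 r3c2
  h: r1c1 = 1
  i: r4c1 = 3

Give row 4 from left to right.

H is a freebie, so r1c1 = 1.
Cage f is a single given cell, so r2c3 = 1.
Column 1 now contains 1, leaving r3c1 = 2.
2 is placed in row 3, leaving r3c2 = 1.
2 is placed in row 3, which forces r3c3 = 3.
2 is placed in row 3, so r3c4 = 4.
Cage i is a single given cell, which forces r4c1 = 3.
C is a freebie, leaving r4c2 = 4.
4 is placed in row 4, which forces r4c3 = 2.
Row 4 already has 2, leaving r4c4 = 1.
Column 3 already has 3, leaving r1c3 = 4.
Column 4 now contains 4; hence r1c4 = 3.
Column 1 now contains 3, leaving r2c1 = 4.
Column 4 now contains 4; hence r2c4 = 2.
3 is placed in row 1, leaving r1c2 = 2.
Row 2 now contains 2, so r2c2 = 3.
Completed grid: 1 2 4 3 / 4 3 1 2 / 2 1 3 4 / 3 4 2 1.

3 4 2 1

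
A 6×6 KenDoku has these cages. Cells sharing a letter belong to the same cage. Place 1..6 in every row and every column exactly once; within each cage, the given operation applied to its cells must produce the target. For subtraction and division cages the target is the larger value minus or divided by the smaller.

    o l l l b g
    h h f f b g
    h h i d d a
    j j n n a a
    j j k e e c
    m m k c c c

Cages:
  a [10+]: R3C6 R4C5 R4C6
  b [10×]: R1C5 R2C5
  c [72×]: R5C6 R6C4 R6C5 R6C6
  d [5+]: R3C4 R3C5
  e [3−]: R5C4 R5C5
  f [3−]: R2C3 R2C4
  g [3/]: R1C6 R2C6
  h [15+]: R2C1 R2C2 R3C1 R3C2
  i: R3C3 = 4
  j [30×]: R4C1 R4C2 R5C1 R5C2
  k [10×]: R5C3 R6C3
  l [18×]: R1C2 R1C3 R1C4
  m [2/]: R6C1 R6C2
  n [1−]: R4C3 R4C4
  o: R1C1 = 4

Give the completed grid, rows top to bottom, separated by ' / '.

4 6 3 1 5 2 / 5 3 1 4 2 6 / 6 1 4 2 3 5 / 3 2 6 5 4 1 / 1 5 2 3 6 4 / 2 4 5 6 1 3

O is a freebie, which forces R1C1 = 4.
Cage i is a single given cell; hence R3C3 = 4.
Row 1 needs a 5, and only R1C5 is open for it.
Column 5 now contains 5, so R2C5 = 2.
Column 5 now contains 2, so R3C5 = 3.
Row 3 now contains 3, which forces R3C4 = 2.
Row 1 needs a 2, and only R1C6 is open for it.
Cage g needs two cells with quotient 3, leaving R2C6 = 6.
Cage f needs two cells with difference 3; hence R2C3 = 1.
The two cells of cage f must have difference 3, so R2C4 = 4.
The only place for 5 in row 3 is R3C6.
Row 6 needs a 5, and only R6C3 is open for it.
Column 3 now contains 5; hence R5C3 = 2.
Column 3 already has 2, so R4C3 = 6.
Cage n needs two cells with difference 1, which forces R4C4 = 5.
Column 3 already has 6, leaving R1C3 = 3.
In row 5, 6 can only go at R5C5, so R5C5 = 6.
The two cells of cage e must have difference 3; hence R5C4 = 3.
The 4 cells of cage c must have product 72, which forces R6C4 = 6.
Cage l has product 18, so R1C2 = 6.
Column 4 now contains 6; hence R1C4 = 1.
Column 2 now contains 6; hence R3C2 = 1.
Column 2 now contains 1; hence R5C2 = 5.
Cage c has product 72; hence R6C6 = 3.
Cage h has sum 15, leaving R2C1 = 5.
Column 2 already has 5; hence R2C2 = 3.
Row 3 already has 1; hence R3C1 = 6.
Column 2 already has 3; hence R4C2 = 2.
Row 5 already has 5, so R5C1 = 1.
1 is placed in row 5; hence R5C6 = 4.
1 is placed in column 1, which forces R6C1 = 2.
Column 2 already has 2, so R6C2 = 4.
Row 6 now contains 4, so R6C5 = 1.
Row 4 already has 2, leaving R4C1 = 3.
Column 5 already has 1, so R4C5 = 4.
Column 6 already has 4, leaving R4C6 = 1.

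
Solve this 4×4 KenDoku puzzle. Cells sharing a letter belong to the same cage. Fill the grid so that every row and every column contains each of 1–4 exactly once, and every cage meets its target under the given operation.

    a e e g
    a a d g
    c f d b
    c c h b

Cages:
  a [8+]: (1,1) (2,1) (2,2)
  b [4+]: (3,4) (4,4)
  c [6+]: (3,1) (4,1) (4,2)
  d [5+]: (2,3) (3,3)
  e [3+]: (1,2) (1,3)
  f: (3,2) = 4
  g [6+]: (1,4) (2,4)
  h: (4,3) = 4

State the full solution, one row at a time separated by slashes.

3 2 1 4 / 4 1 3 2 / 1 4 2 3 / 2 3 4 1

Cage f is given, so (3,2) = 4.
Cage h is given, which forces (4,3) = 4.
Row 1 needs a 3, and only (1,1) is open for it.
Cage c has sum 6; hence (4,2) = 3.
Row 4 now contains 3, which forces (4,4) = 1.
The 3 cells of cage a must have sum 8, leaving (2,1) = 4.
3 is placed in column 2, leaving (2,2) = 1.
Row 2 now contains 4, so (2,4) = 2.
Cage c has sum 6, leaving (3,1) = 1.
Column 4 already has 1, so (3,4) = 3.
1 is placed in row 4, leaving (4,1) = 2.
1 is placed in column 2, leaving (1,2) = 2.
The two cells of cage e must have sum 3, so (1,3) = 1.
2 is placed in column 4, so (1,4) = 4.
Row 2 already has 2, which forces (2,3) = 3.
3 is placed in row 3; hence (3,3) = 2.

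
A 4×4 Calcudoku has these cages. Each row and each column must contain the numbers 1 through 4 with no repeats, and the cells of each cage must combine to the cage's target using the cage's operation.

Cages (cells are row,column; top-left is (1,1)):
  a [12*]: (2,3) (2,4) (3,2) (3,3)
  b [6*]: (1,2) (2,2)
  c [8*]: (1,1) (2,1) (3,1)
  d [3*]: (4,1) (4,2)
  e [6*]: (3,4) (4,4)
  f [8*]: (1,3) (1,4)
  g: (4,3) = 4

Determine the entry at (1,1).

1

Cage g is a single given cell; hence (4,3) = 4.
Column 3 now contains 4; hence (1,3) = 2.
Cage f needs two cells with product 8, which forces (1,4) = 4.
Row 1 now contains 4, so (1,1) = 1.
Row 1 already has 2; hence (1,2) = 3.
Cage b needs two cells with product 6; hence (2,2) = 2.
Row 2 already has 2, which forces (2,4) = 1.
2 is placed in column 2, which forces (3,2) = 4.
Column 1 already has 1, so (4,1) = 3.
Column 2 already has 3, leaving (4,2) = 1.
Row 4 now contains 3, so (4,4) = 2.
Row 2 already has 2, leaving (2,1) = 4.
Row 2 now contains 1, leaving (2,3) = 3.
4 is placed in row 3, so (3,1) = 2.
The 4 cells of cage a must have product 12, leaving (3,3) = 1.
2 is placed in column 4; hence (3,4) = 3.
Completed grid: 1 3 2 4 / 4 2 3 1 / 2 4 1 3 / 3 1 4 2.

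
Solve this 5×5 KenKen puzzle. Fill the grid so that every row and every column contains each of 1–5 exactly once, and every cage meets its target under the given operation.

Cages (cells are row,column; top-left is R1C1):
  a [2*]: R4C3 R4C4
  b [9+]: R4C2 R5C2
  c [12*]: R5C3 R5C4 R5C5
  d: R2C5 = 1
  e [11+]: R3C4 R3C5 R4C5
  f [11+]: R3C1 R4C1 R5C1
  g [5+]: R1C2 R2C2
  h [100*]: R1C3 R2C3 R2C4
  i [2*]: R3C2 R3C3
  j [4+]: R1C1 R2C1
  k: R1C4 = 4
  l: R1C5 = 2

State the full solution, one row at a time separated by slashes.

Cage h needs product 100, which forces R1C3 = 5.
Cage k is given, so R1C4 = 4.
L is a freebie, so R1C5 = 2.
Cage h needs product 100, leaving R2C3 = 4.
The 3 cells of cage h must have product 100, leaving R2C4 = 5.
D is a freebie, which forces R2C5 = 1.
The two cells of cage j must have sum 4, which forces R1C1 = 1.
Cage g needs two cells with sum 5, which forces R1C2 = 3.
Row 2 now contains 1; hence R2C1 = 3.
Cage g's pair has sum 5, which forces R2C2 = 2.
Column 2 already has 2, leaving R3C2 = 1.
Row 3 already has 1; hence R3C3 = 2.
2 is placed in row 3, which forces R3C4 = 3.
Column 3 now contains 2, so R4C3 = 1.
Row 4 already has 1; hence R4C4 = 2.
Column 3 already has 1, which forces R5C3 = 3.
3 is placed in column 4; hence R5C4 = 1.
Cage c needs product 12, which forces R5C5 = 4.
Column 5 already has 4, so R3C5 = 5.
Cage b's pair has sum 9; hence R4C2 = 4.
The 3 cells of cage e must have sum 11, which forces R4C5 = 3.
Cage f needs sum 11, which forces R5C1 = 2.
Row 5 now contains 4; hence R5C2 = 5.
Row 3 now contains 5, leaving R3C1 = 4.
Row 4 already has 4, so R4C1 = 5.

1 3 5 4 2 / 3 2 4 5 1 / 4 1 2 3 5 / 5 4 1 2 3 / 2 5 3 1 4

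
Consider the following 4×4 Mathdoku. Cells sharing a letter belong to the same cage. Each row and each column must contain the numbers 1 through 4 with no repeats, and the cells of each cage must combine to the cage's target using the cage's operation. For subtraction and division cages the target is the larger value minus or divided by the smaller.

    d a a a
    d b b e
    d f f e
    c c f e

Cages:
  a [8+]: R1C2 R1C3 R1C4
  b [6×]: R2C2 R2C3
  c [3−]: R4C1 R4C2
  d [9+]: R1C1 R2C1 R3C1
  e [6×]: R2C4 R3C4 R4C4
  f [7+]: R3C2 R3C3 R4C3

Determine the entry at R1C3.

In row 1, 2 can only go at R1C1, so R1C1 = 2.
The only place for 1 in row 2 is R2C4.
The only place for 4 in row 2 is R2C1.
Column 1 now contains 4, so R3C1 = 3.
3 is placed in row 3, leaving R3C4 = 2.
Column 1 now contains 4, leaving R4C1 = 1.
Cage c's pair has difference 3, which forces R4C2 = 4.
Column 4 now contains 2, which forces R4C4 = 3.
Column 4 now contains 3; hence R1C4 = 4.
Column 2 now contains 4, leaving R3C2 = 1.
Cage f has sum 7, which forces R3C3 = 4.
Row 4 already has 3; hence R4C3 = 2.
1 is placed in column 2, so R1C2 = 3.
Cage a has sum 8; hence R1C3 = 1.
The two cells of cage b must have product 6; hence R2C2 = 2.
Column 3 already has 2, leaving R2C3 = 3.
Completed grid: 2 3 1 4 / 4 2 3 1 / 3 1 4 2 / 1 4 2 3.

1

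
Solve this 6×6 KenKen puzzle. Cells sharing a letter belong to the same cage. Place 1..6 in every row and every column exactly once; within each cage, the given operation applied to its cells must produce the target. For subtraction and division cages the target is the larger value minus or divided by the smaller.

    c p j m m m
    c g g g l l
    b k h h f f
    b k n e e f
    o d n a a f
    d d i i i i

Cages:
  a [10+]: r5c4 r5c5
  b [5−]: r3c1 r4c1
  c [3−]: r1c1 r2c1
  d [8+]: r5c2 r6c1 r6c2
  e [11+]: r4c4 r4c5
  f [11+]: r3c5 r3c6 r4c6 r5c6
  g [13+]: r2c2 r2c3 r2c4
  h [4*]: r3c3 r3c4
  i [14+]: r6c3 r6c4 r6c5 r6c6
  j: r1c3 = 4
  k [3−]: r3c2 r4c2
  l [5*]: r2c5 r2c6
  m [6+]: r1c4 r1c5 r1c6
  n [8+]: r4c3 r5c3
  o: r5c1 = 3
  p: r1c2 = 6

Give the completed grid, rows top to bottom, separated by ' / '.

Cage p is a single given cell, leaving r1c2 = 6.
Cage j is given, which forces r1c3 = 4.
Column 3 already has 4; hence r3c3 = 1.
1 is placed in row 3, leaving r3c4 = 4.
O is a freebie, so r5c1 = 3.
Column 4 now contains 4, which forces r5c4 = 6.
Row 5 already has 6, which forces r5c5 = 4.
Cage g has sum 13; hence r2c3 = 6.
1 is placed in row 3; hence r3c1 = 6.
Cage b needs two cells with difference 5, so r4c1 = 1.
6 is placed in column 3, leaving r4c3 = 3.
6 is placed in column 4, which forces r4c4 = 5.
Cage e needs two cells with sum 11, so r4c5 = 6.
Cage k needs two cells with difference 3, which forces r3c2 = 5.
5 is placed in row 3; hence r3c6 = 3.
Row 4 now contains 5, so r4c2 = 2.
2 is placed in row 4, which forces r4c6 = 4.
Column 2 already has 2, leaving r5c2 = 1.
Cage n needs two cells with sum 8, which forces r5c3 = 5.
Row 5 now contains 1; hence r5c6 = 2.
Column 3 already has 5; hence r6c3 = 2.
Column 6 already has 4, so r6c6 = 6.
Column 6 now contains 2; hence r1c6 = 1.
Column 2 now contains 5, leaving r2c2 = 4.
Cage g needs sum 13, which forces r2c4 = 3.
Column 6 now contains 1, leaving r2c6 = 5.
Row 3 now contains 3, leaving r3c5 = 2.
Cage d needs sum 8, so r6c1 = 4.
Cage d needs sum 8; hence r6c2 = 3.
Cage i has sum 14; hence r6c4 = 1.
Cage i has sum 14; hence r6c5 = 5.
The two cells of cage c must have difference 3, leaving r1c1 = 5.
3 is placed in column 4, leaving r1c4 = 2.
Column 5 now contains 2, so r1c5 = 3.
Row 2 now contains 5, so r2c1 = 2.
Row 2 now contains 5, so r2c5 = 1.

5 6 4 2 3 1 / 2 4 6 3 1 5 / 6 5 1 4 2 3 / 1 2 3 5 6 4 / 3 1 5 6 4 2 / 4 3 2 1 5 6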